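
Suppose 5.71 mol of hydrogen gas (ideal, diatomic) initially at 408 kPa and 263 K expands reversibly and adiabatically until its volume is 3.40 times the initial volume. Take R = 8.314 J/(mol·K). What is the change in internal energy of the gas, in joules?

V₁ = nRT₁/P₁ = 5.71×8.314×263/408 = 30.6 L.
Adiabatic: TV^(γ−1) = const ⇒ T₂ = 263×(0.294)^0.400 = 161 K; PV^γ = const ⇒ P₂ = 73.6 kPa.
For an ideal gas ΔU = nCvΔT with Cv = (5/2)R = 20.8 J/(mol·K).
ΔU = 5.71×20.8×(161−263) = -12100 J.

-12100 J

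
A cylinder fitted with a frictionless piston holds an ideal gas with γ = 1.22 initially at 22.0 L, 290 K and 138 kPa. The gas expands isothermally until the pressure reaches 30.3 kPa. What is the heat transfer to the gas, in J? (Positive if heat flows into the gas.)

4600 J

n = P₁V₁/(RT₁) = 138×22.0/(8.314×290) = 1.26 mol.
Isothermal: T stays 290 K; PV = const ⇒ V₂ = 100 L, P₂ = 30.3 kPa.
ΔU = 0 (ideal gas, T constant).
W = nRT ln(V₂/V₁) = 1.26×8.314×290×ln(4.55) = 4600 J.
Q = ΔU + W = 4600 J.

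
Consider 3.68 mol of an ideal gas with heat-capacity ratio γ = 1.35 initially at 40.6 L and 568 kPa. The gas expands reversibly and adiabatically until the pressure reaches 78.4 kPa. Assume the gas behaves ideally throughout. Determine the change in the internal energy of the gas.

-26500 J

T₁ = P₁V₁/(nR) = 568×40.6/(3.68×8.314) = 754 K.
Adiabatic: T₂/T₁ = (P₂/P₁)^((γ−1)/γ) ⇒ T₂ = 754×(0.138)^0.259 = 451 K; V₂ = 176 L.
For an ideal gas ΔU = nCvΔT with Cv = R/(γ−1) = 23.8 J/(mol·K).
ΔU = 3.68×23.8×(451−754) = -26500 J.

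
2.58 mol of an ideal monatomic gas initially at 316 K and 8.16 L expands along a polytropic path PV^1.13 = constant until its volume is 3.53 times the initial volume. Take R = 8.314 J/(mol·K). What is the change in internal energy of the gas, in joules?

P₁ = nRT₁/V₁ = 2.58×8.314×316/8.16 = 831 kPa.
Polytropic n=1.13: T₂ = T₁(V₁/V₂)^(n−1) = 316×(0.283)^0.13 = 268 K; P₂ = P₁(V₁/V₂)^n = 200 kPa.
For an ideal gas ΔU = nCvΔT with Cv = (3/2)R = 12.5 J/(mol·K).
ΔU = 2.58×12.5×(268−316) = -1540 J.

-1540 J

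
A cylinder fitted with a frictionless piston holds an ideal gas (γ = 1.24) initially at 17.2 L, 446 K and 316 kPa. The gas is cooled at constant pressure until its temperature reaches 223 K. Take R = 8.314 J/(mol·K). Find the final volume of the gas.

8.60 L

Isobaric: P stays 316 kPa; V/T = const ⇒ T₂ = 223 K, V₂ = 8.60 L.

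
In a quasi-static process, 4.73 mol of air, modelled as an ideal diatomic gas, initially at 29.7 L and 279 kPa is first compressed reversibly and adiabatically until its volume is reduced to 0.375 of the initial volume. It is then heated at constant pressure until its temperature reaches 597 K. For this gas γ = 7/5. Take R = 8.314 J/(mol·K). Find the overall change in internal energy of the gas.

T₁ = P₁V₁/(nR) = 279×29.7/(4.73×8.314) = 211 K.
Step 1 — Adiabatic: TV^(γ−1) = const ⇒ T₂ = 211×(2.67)^0.400 = 312 K; PV^γ = const ⇒ P₂ = 1100 kPa.
ΔU = nCvΔT = 4.73×20.8×(312−211) = 9950 J.
Q = 0 for an adiabatic process, so W = −ΔU = -9950 J.
State after step 1: P = 1100 kPa, V = 11.1 L, T = 312 K.
Step 2 — Isobaric: P stays 1100 kPa; V/T = const ⇒ T₂ = 597 K, V₂ = 21.3 L.
W = PΔV = 1100×(21.3−11.1) kPa·L = 11200 J.
ΔU = nCvΔT = 4.73×20.8×(597−312) = 28000 J.
Q = ΔU + W = nCpΔT = 39200 J.
Net over both steps: W = 1260 J, Q = 39200 J, ΔU = 38000 J.

38000 J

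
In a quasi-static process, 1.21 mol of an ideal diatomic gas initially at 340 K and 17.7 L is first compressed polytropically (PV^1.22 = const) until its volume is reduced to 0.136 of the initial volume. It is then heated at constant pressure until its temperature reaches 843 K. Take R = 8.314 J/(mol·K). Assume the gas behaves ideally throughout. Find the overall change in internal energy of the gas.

P₁ = nRT₁/V₁ = 1.21×8.314×340/17.7 = 193 kPa.
Step 1 — Polytropic n=1.22: T₂ = T₁(V₁/V₂)^(n−1) = 340×(7.35)^0.22 = 527 K; P₂ = P₁(V₁/V₂)^n = 2200 kPa.
W = (P₁V₁−P₂V₂)/(n−1) = (193×17.7−2200×2.41)/0.22 = -8570 J.
ΔU = nCvΔT = 1.21×20.8×(527−340) = 4710 J.
Q = ΔU + W = -3860 J.
State after step 1: P = 2200 kPa, V = 2.41 L, T = 527 K.
Step 2 — Isobaric: P stays 2200 kPa; V/T = const ⇒ T₂ = 843 K, V₂ = 3.85 L.
W = PΔV = 2200×(3.85−2.41) kPa·L = 3180 J.
ΔU = nCvΔT = 1.21×20.8×(843−527) = 7940 J.
Q = ΔU + W = nCpΔT = 11100 J.
Net over both steps: W = -5390 J, Q = 7260 J, ΔU = 12700 J.

12700 J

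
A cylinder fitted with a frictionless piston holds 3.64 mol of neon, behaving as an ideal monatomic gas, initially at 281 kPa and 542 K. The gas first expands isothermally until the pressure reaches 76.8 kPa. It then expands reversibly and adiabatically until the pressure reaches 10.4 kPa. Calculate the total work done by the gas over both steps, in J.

34800 J

V₁ = nRT₁/P₁ = 3.64×8.314×542/281 = 58.4 L.
Step 1 — Isothermal: T stays 542 K; PV = const ⇒ V₂ = 214 L, P₂ = 76.8 kPa.
ΔU = 0 (ideal gas, T constant).
W = nRT ln(V₂/V₁) = 3.64×8.314×542×ln(3.66) = 21300 J.
Q = ΔU + W = 21300 J.
State after step 1: P = 76.8 kPa, V = 214 L, T = 542 K.
Step 2 — Adiabatic: T₂/T₁ = (P₂/P₁)^((γ−1)/γ) ⇒ T₂ = 542×(0.135)^0.400 = 244 K; V₂ = 709 L.
ΔU = nCvΔT = 3.64×12.5×(244−542) = -13500 J.
Q = 0 for an adiabatic process, so W = −ΔU = 13500 J.
Net over both steps: W = 34800 J, Q = 21300 J, ΔU = -13500 J.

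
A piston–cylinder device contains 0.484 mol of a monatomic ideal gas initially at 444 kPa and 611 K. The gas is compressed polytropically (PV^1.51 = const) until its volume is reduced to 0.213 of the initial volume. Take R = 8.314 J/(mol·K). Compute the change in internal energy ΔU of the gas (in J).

4430 J

V₁ = nRT₁/P₁ = 0.484×8.314×611/444 = 5.54 L.
Polytropic n=1.51: T₂ = T₁(V₁/V₂)^(n−1) = 611×(4.69)^0.51 = 1340 K; P₂ = P₁(V₁/V₂)^n = 4590 kPa.
For an ideal gas ΔU = nCvΔT with Cv = (3/2)R = 12.5 J/(mol·K).
ΔU = 0.484×12.5×(1340−611) = 4430 J.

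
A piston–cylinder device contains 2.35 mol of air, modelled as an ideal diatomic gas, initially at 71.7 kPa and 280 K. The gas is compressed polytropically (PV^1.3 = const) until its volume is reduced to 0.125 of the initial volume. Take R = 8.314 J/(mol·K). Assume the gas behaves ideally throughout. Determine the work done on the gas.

V₁ = nRT₁/P₁ = 2.35×8.314×280/71.7 = 76.3 L.
Polytropic n=1.3: T₂ = T₁(V₁/V₂)^(n−1) = 280×(8.00)^0.30 = 522 K; P₂ = P₁(V₁/V₂)^n = 1070 kPa.
W = (P₁V₁−P₂V₂)/(n−1) = (71.7×76.3−1070×9.54)/0.30 = -15800 J.
Work done on the gas = −W_by = 15800 J.

15800 J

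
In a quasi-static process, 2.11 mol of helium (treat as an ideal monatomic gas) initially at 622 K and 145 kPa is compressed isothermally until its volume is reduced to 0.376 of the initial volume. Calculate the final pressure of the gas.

V₁ = nRT₁/P₁ = 2.11×8.314×622/145 = 75.3 L.
Isothermal: T stays 622 K; PV = const ⇒ V₂ = 28.3 L, P₂ = 386 kPa.

386 kPa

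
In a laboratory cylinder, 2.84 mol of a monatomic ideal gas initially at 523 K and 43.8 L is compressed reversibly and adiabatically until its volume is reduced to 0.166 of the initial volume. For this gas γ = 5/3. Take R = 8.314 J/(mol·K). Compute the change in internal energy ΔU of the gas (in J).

P₁ = nRT₁/V₁ = 2.84×8.314×523/43.8 = 282 kPa.
Adiabatic: TV^(γ−1) = const ⇒ T₂ = 523×(6.02)^0.667 = 1730 K; PV^γ = const ⇒ P₂ = 5620 kPa.
For an ideal gas ΔU = nCvΔT with Cv = (3/2)R = 12.5 J/(mol·K).
ΔU = 2.84×12.5×(1730−523) = 42800 J.

42800 J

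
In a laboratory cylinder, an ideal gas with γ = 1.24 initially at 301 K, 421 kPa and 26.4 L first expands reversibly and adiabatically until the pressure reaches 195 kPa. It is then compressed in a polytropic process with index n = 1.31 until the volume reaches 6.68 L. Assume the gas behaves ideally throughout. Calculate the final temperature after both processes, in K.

n = P₁V₁/(RT₁) = 421×26.4/(8.314×301) = 4.44 mol.
Step 1 — Adiabatic: T₂/T₁ = (P₂/P₁)^((γ−1)/γ) ⇒ T₂ = 301×(0.463)^0.194 = 259 K; V₂ = 49.1 L.
ΔU = nCvΔT = 4.44×34.6×(259−301) = -6410 J.
Q = 0 for an adiabatic process, so W = −ΔU = 6410 J.
State after step 1: P = 195 kPa, V = 49.1 L, T = 259 K.
Step 2 — Polytropic n=1.31: T₂ = T₁(V₁/V₂)^(n−1) = 259×(7.35)^0.31 = 481 K; P₂ = P₁(V₁/V₂)^n = 2660 kPa.
W = (P₁V₁−P₂V₂)/(n−1) = (195×49.1−2660×6.68)/0.31 = -26400 J.
ΔU = nCvΔT = 4.44×34.6×(481−259) = 34200 J.
Q = ΔU + W = 7710 J.
Net over both steps: W = -20000 J, Q = 7710 J, ΔU = 27700 J.

481 K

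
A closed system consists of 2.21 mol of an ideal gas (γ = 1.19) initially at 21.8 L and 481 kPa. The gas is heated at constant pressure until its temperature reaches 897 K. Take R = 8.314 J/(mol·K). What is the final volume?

34.3 L

T₁ = P₁V₁/(nR) = 481×21.8/(2.21×8.314) = 571 K.
Isobaric: P stays 481 kPa; V/T = const ⇒ T₂ = 897 K, V₂ = 34.3 L.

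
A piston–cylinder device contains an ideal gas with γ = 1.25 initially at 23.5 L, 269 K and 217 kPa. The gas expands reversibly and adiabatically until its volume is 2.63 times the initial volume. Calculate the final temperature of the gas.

211 K

Adiabatic: TV^(γ−1) = const ⇒ T₂ = 269×(0.380)^0.250 = 211 K; PV^γ = const ⇒ P₂ = 64.8 kPa.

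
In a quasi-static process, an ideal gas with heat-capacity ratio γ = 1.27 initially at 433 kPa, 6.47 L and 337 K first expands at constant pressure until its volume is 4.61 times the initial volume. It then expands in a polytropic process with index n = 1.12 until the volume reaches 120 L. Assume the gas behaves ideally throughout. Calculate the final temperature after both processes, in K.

1310 K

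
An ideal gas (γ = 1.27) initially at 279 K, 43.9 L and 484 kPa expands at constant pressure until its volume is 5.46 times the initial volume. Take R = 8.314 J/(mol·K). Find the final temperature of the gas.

Isobaric: P stays 484 kPa; V/T = const ⇒ T₂ = 1520 K, V₂ = 240 L.

1520 K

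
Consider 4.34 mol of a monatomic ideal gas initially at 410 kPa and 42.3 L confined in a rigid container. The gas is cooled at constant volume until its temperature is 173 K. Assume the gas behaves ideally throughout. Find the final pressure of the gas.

148 kPa

T₁ = P₁V₁/(nR) = 410×42.3/(4.34×8.314) = 481 K.
Isochoric: V stays 42.3 L; P/T = const ⇒ T₂ = 173 K, P₂ = 148 kPa.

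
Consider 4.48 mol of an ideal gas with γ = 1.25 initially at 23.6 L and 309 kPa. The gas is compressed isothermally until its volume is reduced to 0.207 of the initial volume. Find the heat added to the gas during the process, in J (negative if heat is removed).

T₁ = P₁V₁/(nR) = 309×23.6/(4.48×8.314) = 196 K.
Isothermal: T stays 196 K; PV = const ⇒ V₂ = 4.89 L, P₂ = 1490 kPa.
ΔU = 0 (ideal gas, T constant).
W = nRT ln(V₂/V₁) = 4.48×8.314×196×ln(0.207) = -11500 J.
Q = ΔU + W = -11500 J.

-11500 J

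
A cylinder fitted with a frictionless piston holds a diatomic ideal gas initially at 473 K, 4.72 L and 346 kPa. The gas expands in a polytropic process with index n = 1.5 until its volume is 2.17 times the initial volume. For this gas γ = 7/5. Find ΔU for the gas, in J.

n = P₁V₁/(RT₁) = 346×4.72/(8.314×473) = 0.415 mol.
Polytropic n=1.5: T₂ = T₁(V₁/V₂)^(n−1) = 473×(0.461)^0.50 = 321 K; P₂ = P₁(V₁/V₂)^n = 108 kPa.
For an ideal gas ΔU = nCvΔT with Cv = (5/2)R = 20.8 J/(mol·K).
ΔU = 0.415×20.8×(321−473) = -1310 J.

-1310 J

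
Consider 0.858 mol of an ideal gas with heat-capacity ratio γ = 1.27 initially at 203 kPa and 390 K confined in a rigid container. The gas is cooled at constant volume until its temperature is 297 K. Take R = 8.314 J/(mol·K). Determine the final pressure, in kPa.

155 kPa

V₁ = nRT₁/P₁ = 0.858×8.314×390/203 = 13.7 L.
Isochoric: V stays 13.7 L; P/T = const ⇒ T₂ = 297 K, P₂ = 155 kPa.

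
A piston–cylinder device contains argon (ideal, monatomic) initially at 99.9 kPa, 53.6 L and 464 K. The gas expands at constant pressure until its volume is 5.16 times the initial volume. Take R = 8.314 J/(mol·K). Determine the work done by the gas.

n = P₁V₁/(RT₁) = 99.9×53.6/(8.314×464) = 1.39 mol.
Isobaric: P stays 99.9 kPa; V/T = const ⇒ T₂ = 2390 K, V₂ = 277 L.
W = PΔV = 99.9×(277−53.6) kPa·L = 22300 J.

22300 J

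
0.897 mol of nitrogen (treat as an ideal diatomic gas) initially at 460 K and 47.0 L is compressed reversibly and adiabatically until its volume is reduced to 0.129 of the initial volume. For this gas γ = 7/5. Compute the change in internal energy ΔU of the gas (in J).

P₁ = nRT₁/V₁ = 0.897×8.314×460/47.0 = 73.0 kPa.
Adiabatic: TV^(γ−1) = const ⇒ T₂ = 460×(7.75)^0.400 = 1040 K; PV^γ = const ⇒ P₂ = 1280 kPa.
For an ideal gas ΔU = nCvΔT with Cv = (5/2)R = 20.8 J/(mol·K).
ΔU = 0.897×20.8×(1040−460) = 10900 J.

10900 J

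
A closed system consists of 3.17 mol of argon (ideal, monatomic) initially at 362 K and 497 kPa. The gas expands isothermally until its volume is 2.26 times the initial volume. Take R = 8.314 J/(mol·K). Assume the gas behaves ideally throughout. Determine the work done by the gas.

7780 J

V₁ = nRT₁/P₁ = 3.17×8.314×362/497 = 19.2 L.
Isothermal: T stays 362 K; PV = const ⇒ V₂ = 43.4 L, P₂ = 220 kPa.
W = nRT ln(V₂/V₁) = 3.17×8.314×362×ln(2.26) = 7780 J.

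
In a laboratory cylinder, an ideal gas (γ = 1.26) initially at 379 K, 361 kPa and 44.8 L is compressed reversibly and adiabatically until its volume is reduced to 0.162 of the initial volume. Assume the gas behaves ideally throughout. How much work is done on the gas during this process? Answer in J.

37600 J

n = P₁V₁/(RT₁) = 361×44.8/(8.314×379) = 5.13 mol.
Adiabatic: TV^(γ−1) = const ⇒ T₂ = 379×(6.17)^0.260 = 608 K; PV^γ = const ⇒ P₂ = 3580 kPa.
ΔU = nCvΔT = 5.13×32.0×(608−379) = 37600 J.
Q = 0 for an adiabatic process, so W = −ΔU = -37600 J.
Work done on the gas = −W_by = 37600 J.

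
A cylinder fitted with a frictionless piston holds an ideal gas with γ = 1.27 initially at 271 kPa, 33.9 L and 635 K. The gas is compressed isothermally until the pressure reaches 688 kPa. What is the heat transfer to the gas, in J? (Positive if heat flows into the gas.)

-8560 J

n = P₁V₁/(RT₁) = 271×33.9/(8.314×635) = 1.74 mol.
Isothermal: T stays 635 K; PV = const ⇒ V₂ = 13.4 L, P₂ = 688 kPa.
ΔU = 0 (ideal gas, T constant).
W = nRT ln(V₂/V₁) = 1.74×8.314×635×ln(0.394) = -8560 J.
Q = ΔU + W = -8560 J.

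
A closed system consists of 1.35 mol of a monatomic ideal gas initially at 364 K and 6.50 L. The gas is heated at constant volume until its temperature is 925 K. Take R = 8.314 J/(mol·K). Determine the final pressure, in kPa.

P₁ = nRT₁/V₁ = 1.35×8.314×364/6.50 = 629 kPa.
Isochoric: V stays 6.50 L; P/T = const ⇒ T₂ = 925 K, P₂ = 1600 kPa.

1600 kPa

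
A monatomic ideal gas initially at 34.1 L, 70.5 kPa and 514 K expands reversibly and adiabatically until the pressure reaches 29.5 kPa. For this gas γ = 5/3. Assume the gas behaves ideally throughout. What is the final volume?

57.5 L

Adiabatic: T₂/T₁ = (P₂/P₁)^((γ−1)/γ) ⇒ T₂ = 514×(0.418)^0.400 = 363 K; V₂ = 57.5 L.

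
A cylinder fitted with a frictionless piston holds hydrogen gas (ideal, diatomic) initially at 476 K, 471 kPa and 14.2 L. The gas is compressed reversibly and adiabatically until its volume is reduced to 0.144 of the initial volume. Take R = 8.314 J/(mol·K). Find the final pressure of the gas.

7100 kPa

Adiabatic: TV^(γ−1) = const ⇒ T₂ = 476×(6.94)^0.400 = 1030 K; PV^γ = const ⇒ P₂ = 7100 kPa.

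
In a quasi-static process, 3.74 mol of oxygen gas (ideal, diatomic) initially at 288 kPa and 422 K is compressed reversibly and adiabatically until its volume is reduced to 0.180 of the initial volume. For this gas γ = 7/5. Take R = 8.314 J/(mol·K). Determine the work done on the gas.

V₁ = nRT₁/P₁ = 3.74×8.314×422/288 = 45.6 L.
Adiabatic: TV^(γ−1) = const ⇒ T₂ = 422×(5.56)^0.400 = 838 K; PV^γ = const ⇒ P₂ = 3180 kPa.
ΔU = nCvΔT = 3.74×20.8×(838−422) = 32300 J.
Q = 0 for an adiabatic process, so W = −ΔU = -32300 J.
Work done on the gas = −W_by = 32300 J.

32300 J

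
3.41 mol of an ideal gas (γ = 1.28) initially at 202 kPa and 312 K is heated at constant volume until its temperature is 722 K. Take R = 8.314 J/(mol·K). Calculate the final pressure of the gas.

V₁ = nRT₁/P₁ = 3.41×8.314×312/202 = 43.8 L.
Isochoric: V stays 43.8 L; P/T = const ⇒ T₂ = 722 K, P₂ = 467 kPa.

467 kPa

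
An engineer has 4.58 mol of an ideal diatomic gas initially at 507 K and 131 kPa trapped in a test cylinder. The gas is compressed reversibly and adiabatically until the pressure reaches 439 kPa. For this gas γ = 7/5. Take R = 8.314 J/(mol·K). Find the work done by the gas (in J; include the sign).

-19900 J

V₁ = nRT₁/P₁ = 4.58×8.314×507/131 = 147 L.
Adiabatic: T₂/T₁ = (P₂/P₁)^((γ−1)/γ) ⇒ T₂ = 507×(3.35)^0.286 = 716 K; V₂ = 62.1 L.
ΔU = nCvΔT = 4.58×20.8×(716−507) = 19900 J.
Q = 0 for an adiabatic process, so W = −ΔU = -19900 J.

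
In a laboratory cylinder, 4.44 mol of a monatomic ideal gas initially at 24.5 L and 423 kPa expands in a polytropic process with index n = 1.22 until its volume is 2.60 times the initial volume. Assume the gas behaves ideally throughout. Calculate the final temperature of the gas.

T₁ = P₁V₁/(nR) = 423×24.5/(4.44×8.314) = 281 K.
Polytropic n=1.22: T₂ = T₁(V₁/V₂)^(n−1) = 281×(0.385)^0.22 = 228 K; P₂ = P₁(V₁/V₂)^n = 132 kPa.

228 K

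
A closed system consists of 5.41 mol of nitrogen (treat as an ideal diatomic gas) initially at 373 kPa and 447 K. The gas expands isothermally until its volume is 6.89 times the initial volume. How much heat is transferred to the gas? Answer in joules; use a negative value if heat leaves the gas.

V₁ = nRT₁/P₁ = 5.41×8.314×447/373 = 53.9 L.
Isothermal: T stays 447 K; PV = const ⇒ V₂ = 371 L, P₂ = 54.1 kPa.
ΔU = 0 (ideal gas, T constant).
W = nRT ln(V₂/V₁) = 5.41×8.314×447×ln(6.89) = 38800 J.
Q = ΔU + W = 38800 J.

38800 J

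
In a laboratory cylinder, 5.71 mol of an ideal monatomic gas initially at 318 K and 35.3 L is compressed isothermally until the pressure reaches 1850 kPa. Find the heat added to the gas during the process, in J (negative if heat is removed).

-22100 J

P₁ = nRT₁/V₁ = 5.71×8.314×318/35.3 = 428 kPa.
Isothermal: T stays 318 K; PV = const ⇒ V₂ = 8.16 L, P₂ = 1850 kPa.
ΔU = 0 (ideal gas, T constant).
W = nRT ln(V₂/V₁) = 5.71×8.314×318×ln(0.231) = -22100 J.
Q = ΔU + W = -22100 J.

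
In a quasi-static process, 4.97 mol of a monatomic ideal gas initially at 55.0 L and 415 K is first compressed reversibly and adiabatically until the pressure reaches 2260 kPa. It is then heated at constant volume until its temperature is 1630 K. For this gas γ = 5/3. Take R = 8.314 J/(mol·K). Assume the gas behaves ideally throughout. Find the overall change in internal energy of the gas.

P₁ = nRT₁/V₁ = 4.97×8.314×415/55.0 = 312 kPa.
Step 1 — Adiabatic: T₂/T₁ = (P₂/P₁)^((γ−1)/γ) ⇒ T₂ = 415×(7.25)^0.400 = 917 K; V₂ = 16.8 L.
ΔU = nCvΔT = 4.97×12.5×(917−415) = 31100 J.
Q = 0 for an adiabatic process, so W = −ΔU = -31100 J.
State after step 1: P = 2260 kPa, V = 16.8 L, T = 917 K.
Step 2 — Isochoric: V stays 16.8 L; P/T = const ⇒ T₂ = 1630 K, P₂ = 4020 kPa.
W = 0 (no volume change).
ΔU = nCvΔT = 4.97×12.5×(1630−917) = 44200 J.
Q = ΔU = 44200 J.
Net over both steps: W = -31100 J, Q = 44200 J, ΔU = 75300 J.

75300 J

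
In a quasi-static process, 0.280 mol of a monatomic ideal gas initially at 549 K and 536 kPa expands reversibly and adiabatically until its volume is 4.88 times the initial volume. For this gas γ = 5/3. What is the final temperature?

V₁ = nRT₁/P₁ = 0.280×8.314×549/536 = 2.38 L.
Adiabatic: TV^(γ−1) = const ⇒ T₂ = 549×(0.205)^0.667 = 191 K; PV^γ = const ⇒ P₂ = 38.2 kPa.

191 K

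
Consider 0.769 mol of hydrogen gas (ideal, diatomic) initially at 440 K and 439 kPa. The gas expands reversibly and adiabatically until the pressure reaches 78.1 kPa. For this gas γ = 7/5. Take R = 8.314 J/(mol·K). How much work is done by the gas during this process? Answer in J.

V₁ = nRT₁/P₁ = 0.769×8.314×440/439 = 6.41 L.
Adiabatic: T₂/T₁ = (P₂/P₁)^((γ−1)/γ) ⇒ T₂ = 440×(0.178)^0.286 = 269 K; V₂ = 22.0 L.
ΔU = nCvΔT = 0.769×20.8×(269−440) = -2740 J.
Q = 0 for an adiabatic process, so W = −ΔU = 2740 J.

2740 J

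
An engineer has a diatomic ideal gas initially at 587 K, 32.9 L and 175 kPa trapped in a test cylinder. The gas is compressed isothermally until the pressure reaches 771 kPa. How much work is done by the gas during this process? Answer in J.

-8540 J

n = P₁V₁/(RT₁) = 175×32.9/(8.314×587) = 1.18 mol.
Isothermal: T stays 587 K; PV = const ⇒ V₂ = 7.47 L, P₂ = 771 kPa.
W = nRT ln(V₂/V₁) = 1.18×8.314×587×ln(0.227) = -8540 J.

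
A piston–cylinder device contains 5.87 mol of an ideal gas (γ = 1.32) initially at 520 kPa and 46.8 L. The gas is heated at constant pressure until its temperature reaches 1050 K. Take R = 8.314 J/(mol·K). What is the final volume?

98.5 L

T₁ = P₁V₁/(nR) = 520×46.8/(5.87×8.314) = 499 K.
Isobaric: P stays 520 kPa; V/T = const ⇒ T₂ = 1050 K, V₂ = 98.5 L.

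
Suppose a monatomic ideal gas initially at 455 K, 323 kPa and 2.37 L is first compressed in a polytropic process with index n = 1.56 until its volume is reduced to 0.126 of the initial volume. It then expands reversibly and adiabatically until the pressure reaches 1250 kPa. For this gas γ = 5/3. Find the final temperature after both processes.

n = P₁V₁/(RT₁) = 323×2.37/(8.314×455) = 0.202 mol.
Step 1 — Polytropic n=1.56: T₂ = T₁(V₁/V₂)^(n−1) = 455×(7.94)^0.56 = 1450 K; P₂ = P₁(V₁/V₂)^n = 8180 kPa.
W = (P₁V₁−P₂V₂)/(n−1) = (323×2.37−8180×0.299)/0.56 = -2990 J.
ΔU = nCvΔT = 0.202×12.5×(1450−455) = 2510 J.
Q = ΔU + W = -479 J.
State after step 1: P = 8180 kPa, V = 0.299 L, T = 1450 K.
Step 2 — Adiabatic: T₂/T₁ = (P₂/P₁)^((γ−1)/γ) ⇒ T₂ = 1450×(0.153)^0.400 = 685 K; V₂ = 0.922 L.
ΔU = nCvΔT = 0.202×12.5×(685−1450) = -1930 J.
Q = 0 for an adiabatic process, so W = −ΔU = 1930 J.
Net over both steps: W = -1060 J, Q = -479 J, ΔU = 580 J.

685 K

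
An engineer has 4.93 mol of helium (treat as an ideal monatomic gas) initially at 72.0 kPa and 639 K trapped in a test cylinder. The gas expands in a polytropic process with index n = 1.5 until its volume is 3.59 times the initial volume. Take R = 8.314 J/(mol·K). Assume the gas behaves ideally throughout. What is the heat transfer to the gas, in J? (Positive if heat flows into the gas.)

6180 J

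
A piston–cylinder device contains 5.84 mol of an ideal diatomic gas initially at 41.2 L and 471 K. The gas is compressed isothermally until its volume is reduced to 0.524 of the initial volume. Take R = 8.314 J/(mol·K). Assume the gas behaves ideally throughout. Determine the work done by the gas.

P₁ = nRT₁/V₁ = 5.84×8.314×471/41.2 = 555 kPa.
Isothermal: T stays 471 K; PV = const ⇒ V₂ = 21.6 L, P₂ = 1060 kPa.
W = nRT ln(V₂/V₁) = 5.84×8.314×471×ln(0.524) = -14800 J.

-14800 J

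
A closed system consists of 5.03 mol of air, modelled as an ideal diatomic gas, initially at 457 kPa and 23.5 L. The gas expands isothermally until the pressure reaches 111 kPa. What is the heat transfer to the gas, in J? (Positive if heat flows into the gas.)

T₁ = P₁V₁/(nR) = 457×23.5/(5.03×8.314) = 257 K.
Isothermal: T stays 257 K; PV = const ⇒ V₂ = 96.8 L, P₂ = 111 kPa.
ΔU = 0 (ideal gas, T constant).
W = nRT ln(V₂/V₁) = 5.03×8.314×257×ln(4.12) = 15200 J.
Q = ΔU + W = 15200 J.

15200 J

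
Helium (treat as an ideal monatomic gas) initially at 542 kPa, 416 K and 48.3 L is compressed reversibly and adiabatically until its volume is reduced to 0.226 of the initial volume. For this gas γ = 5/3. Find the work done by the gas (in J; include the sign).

n = P₁V₁/(RT₁) = 542×48.3/(8.314×416) = 7.57 mol.
Adiabatic: TV^(γ−1) = const ⇒ T₂ = 416×(4.42)^0.667 = 1120 K; PV^γ = const ⇒ P₂ = 6460 kPa.
ΔU = nCvΔT = 7.57×12.5×(1120−416) = 66600 J.
Q = 0 for an adiabatic process, so W = −ΔU = -66600 J.

-66600 J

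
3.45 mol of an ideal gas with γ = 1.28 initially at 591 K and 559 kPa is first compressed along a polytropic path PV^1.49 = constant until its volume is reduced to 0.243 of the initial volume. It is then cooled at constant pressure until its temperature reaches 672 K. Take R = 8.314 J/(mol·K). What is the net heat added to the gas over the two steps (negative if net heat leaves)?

-40900 J

V₁ = nRT₁/P₁ = 3.45×8.314×591/559 = 30.3 L.
Step 1 — Polytropic n=1.49: T₂ = T₁(V₁/V₂)^(n−1) = 591×(4.12)^0.49 = 1180 K; P₂ = P₁(V₁/V₂)^n = 4600 kPa.
W = (P₁V₁−P₂V₂)/(n−1) = (559×30.3−4600×7.37)/0.49 = -34600 J.
ΔU = nCvΔT = 3.45×29.7×(1180−591) = 60500 J.
Q = ΔU + W = 25900 J.
State after step 1: P = 4600 kPa, V = 7.37 L, T = 1180 K.
Step 2 — Isobaric: P stays 4600 kPa; V/T = const ⇒ T₂ = 672 K, V₂ = 4.19 L.
W = PΔV = 4600×(4.19−7.37) kPa·L = -14600 J.
ΔU = nCvΔT = 3.45×29.7×(672−1180) = -52300 J.
Q = ΔU + W = nCpΔT = -66900 J.
Net over both steps: W = -49200 J, Q = -40900 J, ΔU = 8300 J.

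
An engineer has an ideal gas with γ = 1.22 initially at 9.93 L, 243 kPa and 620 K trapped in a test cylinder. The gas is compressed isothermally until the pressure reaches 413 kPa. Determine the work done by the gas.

n = P₁V₁/(RT₁) = 243×9.93/(8.314×620) = 0.468 mol.
Isothermal: T stays 620 K; PV = const ⇒ V₂ = 5.84 L, P₂ = 413 kPa.
W = nRT ln(V₂/V₁) = 0.468×8.314×620×ln(0.588) = -1280 J.

-1280 J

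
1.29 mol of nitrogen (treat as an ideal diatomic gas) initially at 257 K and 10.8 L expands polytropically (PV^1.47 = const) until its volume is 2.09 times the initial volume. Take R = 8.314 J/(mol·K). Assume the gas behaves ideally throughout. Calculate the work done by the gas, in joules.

P₁ = nRT₁/V₁ = 1.29×8.314×257/10.8 = 255 kPa.
Polytropic n=1.47: T₂ = T₁(V₁/V₂)^(n−1) = 257×(0.478)^0.47 = 182 K; P₂ = P₁(V₁/V₂)^n = 86.4 kPa.
W = (P₁V₁−P₂V₂)/(n−1) = (255×10.8−86.4×22.6)/0.47 = 1720 J.

1720 J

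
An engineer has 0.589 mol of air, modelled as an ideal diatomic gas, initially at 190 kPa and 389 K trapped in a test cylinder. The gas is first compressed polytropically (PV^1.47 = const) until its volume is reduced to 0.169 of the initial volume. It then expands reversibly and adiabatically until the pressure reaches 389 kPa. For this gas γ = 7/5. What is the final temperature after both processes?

522 K

V₁ = nRT₁/P₁ = 0.589×8.314×389/190 = 10.0 L.
Step 1 — Polytropic n=1.47: T₂ = T₁(V₁/V₂)^(n−1) = 389×(5.92)^0.47 = 897 K; P₂ = P₁(V₁/V₂)^n = 2590 kPa.
W = (P₁V₁−P₂V₂)/(n−1) = (190×10.0−2590×1.69)/0.47 = -5290 J.
ΔU = nCvΔT = 0.589×20.8×(897−389) = 6220 J.
Q = ΔU + W = 926 J.
State after step 1: P = 2590 kPa, V = 1.69 L, T = 897 K.
Step 2 — Adiabatic: T₂/T₁ = (P₂/P₁)^((γ−1)/γ) ⇒ T₂ = 897×(0.150)^0.286 = 522 K; V₂ = 6.57 L.
ΔU = nCvΔT = 0.589×20.8×(522−897) = -4600 J.
Q = 0 for an adiabatic process, so W = −ΔU = 4600 J.
Net over both steps: W = -699 J, Q = 926 J, ΔU = 1630 J.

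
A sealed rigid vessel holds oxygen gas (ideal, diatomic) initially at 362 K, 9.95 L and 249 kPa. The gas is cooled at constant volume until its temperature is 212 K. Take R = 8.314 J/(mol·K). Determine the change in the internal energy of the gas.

n = P₁V₁/(RT₁) = 249×9.95/(8.314×362) = 0.823 mol.
Isochoric: V stays 9.95 L; P/T = const ⇒ T₂ = 212 K, P₂ = 146 kPa.
For an ideal gas ΔU = nCvΔT with Cv = (5/2)R = 20.8 J/(mol·K).
ΔU = 0.823×20.8×(212−362) = -2570 J.

-2570 J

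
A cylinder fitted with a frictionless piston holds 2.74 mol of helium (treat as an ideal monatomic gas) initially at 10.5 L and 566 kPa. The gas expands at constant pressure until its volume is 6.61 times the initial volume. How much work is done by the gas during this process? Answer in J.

33300 J

T₁ = P₁V₁/(nR) = 566×10.5/(2.74×8.314) = 261 K.
Isobaric: P stays 566 kPa; V/T = const ⇒ T₂ = 1720 K, V₂ = 69.4 L.
W = PΔV = 566×(69.4−10.5) kPa·L = 33300 J.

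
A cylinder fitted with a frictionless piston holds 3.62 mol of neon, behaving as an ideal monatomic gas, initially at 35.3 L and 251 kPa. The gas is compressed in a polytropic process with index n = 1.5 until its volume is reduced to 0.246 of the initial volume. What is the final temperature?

T₁ = P₁V₁/(nR) = 251×35.3/(3.62×8.314) = 294 K.
Polytropic n=1.5: T₂ = T₁(V₁/V₂)^(n−1) = 294×(4.07)^0.50 = 594 K; P₂ = P₁(V₁/V₂)^n = 2060 kPa.

594 K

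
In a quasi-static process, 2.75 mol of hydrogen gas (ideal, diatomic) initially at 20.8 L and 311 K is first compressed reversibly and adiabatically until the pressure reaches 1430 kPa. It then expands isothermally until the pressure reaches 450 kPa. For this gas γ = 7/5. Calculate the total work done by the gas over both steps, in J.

P₁ = nRT₁/V₁ = 2.75×8.314×311/20.8 = 342 kPa.
Step 1 — Adiabatic: T₂/T₁ = (P₂/P₁)^((γ−1)/γ) ⇒ T₂ = 311×(4.18)^0.286 = 468 K; V₂ = 7.48 L.
ΔU = nCvΔT = 2.75×20.8×(468−311) = 8980 J.
Q = 0 for an adiabatic process, so W = −ΔU = -8980 J.
State after step 1: P = 1430 kPa, V = 7.48 L, T = 468 K.
Step 2 — Isothermal: T stays 468 K; PV = const ⇒ V₂ = 23.8 L, P₂ = 450 kPa.
ΔU = 0 (ideal gas, T constant).
W = nRT ln(V₂/V₁) = 2.75×8.314×468×ln(3.18) = 12400 J.
Q = ΔU + W = 12400 J.
Net over both steps: W = 3390 J, Q = 12400 J, ΔU = 8980 J.

3390 J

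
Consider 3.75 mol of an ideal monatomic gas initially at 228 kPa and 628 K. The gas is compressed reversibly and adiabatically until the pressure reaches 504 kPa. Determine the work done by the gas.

V₁ = nRT₁/P₁ = 3.75×8.314×628/228 = 85.9 L.
Adiabatic: T₂/T₁ = (P₂/P₁)^((γ−1)/γ) ⇒ T₂ = 628×(2.21)^0.400 = 862 K; V₂ = 53.4 L.
ΔU = nCvΔT = 3.75×12.5×(862−628) = 11000 J.
Q = 0 for an adiabatic process, so W = −ΔU = -11000 J.

-11000 J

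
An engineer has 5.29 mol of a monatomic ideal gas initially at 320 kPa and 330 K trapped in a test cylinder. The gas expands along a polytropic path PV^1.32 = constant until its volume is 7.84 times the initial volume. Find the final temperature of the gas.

V₁ = nRT₁/P₁ = 5.29×8.314×330/320 = 45.4 L.
Polytropic n=1.32: T₂ = T₁(V₁/V₂)^(n−1) = 330×(0.128)^0.32 = 171 K; P₂ = P₁(V₁/V₂)^n = 21.1 kPa.

171 K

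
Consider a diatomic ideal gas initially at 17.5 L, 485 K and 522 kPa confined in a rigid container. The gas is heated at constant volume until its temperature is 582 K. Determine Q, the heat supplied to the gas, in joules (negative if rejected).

n = P₁V₁/(RT₁) = 522×17.5/(8.314×485) = 2.27 mol.
Isochoric: V stays 17.5 L; P/T = const ⇒ T₂ = 582 K, P₂ = 626 kPa.
W = 0 (no volume change).
ΔU = nCvΔT = 2.27×20.8×(582−485) = 4570 J.
Q = ΔU = 4570 J.

4570 J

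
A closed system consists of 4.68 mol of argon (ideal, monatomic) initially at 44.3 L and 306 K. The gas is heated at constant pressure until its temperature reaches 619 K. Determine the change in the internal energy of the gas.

P₁ = nRT₁/V₁ = 4.68×8.314×306/44.3 = 269 kPa.
Isobaric: P stays 269 kPa; V/T = const ⇒ T₂ = 619 K, V₂ = 89.6 L.
For an ideal gas ΔU = nCvΔT with Cv = (3/2)R = 12.5 J/(mol·K).
ΔU = 4.68×12.5×(619−306) = 18300 J.

18300 J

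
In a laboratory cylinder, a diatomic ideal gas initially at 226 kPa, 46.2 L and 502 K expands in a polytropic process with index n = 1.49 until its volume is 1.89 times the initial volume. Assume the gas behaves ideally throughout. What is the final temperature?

Polytropic n=1.49: T₂ = T₁(V₁/V₂)^(n−1) = 502×(0.529)^0.49 = 367 K; P₂ = P₁(V₁/V₂)^n = 87.5 kPa.

367 K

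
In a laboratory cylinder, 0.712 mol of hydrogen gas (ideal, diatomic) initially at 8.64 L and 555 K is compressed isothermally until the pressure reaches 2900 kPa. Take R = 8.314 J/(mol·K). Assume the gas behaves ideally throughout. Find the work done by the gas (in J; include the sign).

-6670 J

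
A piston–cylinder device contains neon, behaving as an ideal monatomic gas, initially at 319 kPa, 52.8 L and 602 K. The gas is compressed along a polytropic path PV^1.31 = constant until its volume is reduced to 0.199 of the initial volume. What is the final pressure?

Polytropic n=1.31: T₂ = T₁(V₁/V₂)^(n−1) = 602×(5.03)^0.31 = 993 K; P₂ = P₁(V₁/V₂)^n = 2640 kPa.

2640 kPa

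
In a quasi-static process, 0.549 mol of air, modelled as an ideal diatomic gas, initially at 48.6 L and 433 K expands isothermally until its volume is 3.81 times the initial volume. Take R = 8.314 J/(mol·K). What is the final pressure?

10.7 kPa

P₁ = nRT₁/V₁ = 0.549×8.314×433/48.6 = 40.7 kPa.
Isothermal: T stays 433 K; PV = const ⇒ V₂ = 185 L, P₂ = 10.7 kPa.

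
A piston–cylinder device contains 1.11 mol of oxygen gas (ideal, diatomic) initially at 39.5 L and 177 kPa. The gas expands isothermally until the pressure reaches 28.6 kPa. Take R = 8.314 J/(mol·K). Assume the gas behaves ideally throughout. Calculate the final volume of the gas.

T₁ = P₁V₁/(nR) = 177×39.5/(1.11×8.314) = 758 K.
Isothermal: T stays 758 K; PV = const ⇒ V₂ = 244 L, P₂ = 28.6 kPa.

244 L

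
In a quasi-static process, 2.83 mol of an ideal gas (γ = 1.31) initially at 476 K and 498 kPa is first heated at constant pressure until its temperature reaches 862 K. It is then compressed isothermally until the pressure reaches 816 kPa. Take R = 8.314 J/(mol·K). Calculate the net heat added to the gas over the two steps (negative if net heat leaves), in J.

28400 J

V₁ = nRT₁/P₁ = 2.83×8.314×476/498 = 22.5 L.
Step 1 — Isobaric: P stays 498 kPa; V/T = const ⇒ T₂ = 862 K, V₂ = 40.7 L.
W = PΔV = 498×(40.7−22.5) kPa·L = 9080 J.
ΔU = nCvΔT = 2.83×26.8×(862−476) = 29300 J.
Q = ΔU + W = nCpΔT = 38400 J.
State after step 1: P = 498 kPa, V = 40.7 L, T = 862 K.
Step 2 — Isothermal: T stays 862 K; PV = const ⇒ V₂ = 24.9 L, P₂ = 816 kPa.
ΔU = 0 (ideal gas, T constant).
W = nRT ln(V₂/V₁) = 2.83×8.314×862×ln(0.610) = -10000 J.
Q = ΔU + W = -10000 J.
Net over both steps: W = -933 J, Q = 28400 J, ΔU = 29300 J.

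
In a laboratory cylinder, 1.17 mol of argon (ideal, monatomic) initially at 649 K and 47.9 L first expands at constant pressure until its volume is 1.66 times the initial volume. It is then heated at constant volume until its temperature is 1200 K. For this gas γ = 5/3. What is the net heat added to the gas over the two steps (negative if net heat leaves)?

P₁ = nRT₁/V₁ = 1.17×8.314×649/47.9 = 132 kPa.
Step 1 — Isobaric: P stays 132 kPa; V/T = const ⇒ T₂ = 1080 K, V₂ = 79.5 L.
W = PΔV = 132×(79.5−47.9) kPa·L = 4170 J.
ΔU = nCvΔT = 1.17×12.5×(1080−649) = 6250 J.
Q = ΔU + W = nCpΔT = 10400 J.
State after step 1: P = 132 kPa, V = 79.5 L, T = 1080 K.
Step 2 — Isochoric: V stays 79.5 L; P/T = const ⇒ T₂ = 1200 K, P₂ = 147 kPa.
W = 0 (no volume change).
ΔU = nCvΔT = 1.17×12.5×(1200−1080) = 1790 J.
Q = ΔU = 1790 J.
Net over both steps: W = 4170 J, Q = 12200 J, ΔU = 8040 J.

12200 J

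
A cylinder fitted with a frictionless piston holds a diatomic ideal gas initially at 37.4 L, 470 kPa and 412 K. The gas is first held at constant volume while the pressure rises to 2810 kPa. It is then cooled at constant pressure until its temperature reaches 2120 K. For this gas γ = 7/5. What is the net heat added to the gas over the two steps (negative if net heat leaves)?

168000 J

n = P₁V₁/(RT₁) = 470×37.4/(8.314×412) = 5.13 mol.
Step 1 — Isochoric: V stays 37.4 L; P/T = const ⇒ T₂ = 2460 K, P₂ = 2810 kPa.
W = 0 (no volume change).
ΔU = nCvΔT = 5.13×20.8×(2460−412) = 219000 J.
Q = ΔU = 219000 J.
State after step 1: P = 2810 kPa, V = 37.4 L, T = 2460 K.
Step 2 — Isobaric: P stays 2810 kPa; V/T = const ⇒ T₂ = 2120 K, V₂ = 32.2 L.
W = PΔV = 2810×(32.2−37.4) kPa·L = -14600 J.
ΔU = nCvΔT = 5.13×20.8×(2120−2460) = -36600 J.
Q = ΔU + W = nCpΔT = -51300 J.
Net over both steps: W = -14600 J, Q = 168000 J, ΔU = 182000 J.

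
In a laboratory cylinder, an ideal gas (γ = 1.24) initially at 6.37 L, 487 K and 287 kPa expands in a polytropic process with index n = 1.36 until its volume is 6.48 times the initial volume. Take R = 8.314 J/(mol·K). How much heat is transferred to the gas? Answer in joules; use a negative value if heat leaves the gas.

n = P₁V₁/(RT₁) = 287×6.37/(8.314×487) = 0.452 mol.
Polytropic n=1.36: T₂ = T₁(V₁/V₂)^(n−1) = 487×(0.154)^0.36 = 249 K; P₂ = P₁(V₁/V₂)^n = 22.6 kPa.
W = (P₁V₁−P₂V₂)/(n−1) = (287×6.37−22.6×41.3)/0.36 = 2490 J.
ΔU = nCvΔT = 0.452×34.6×(249−487) = -3730 J.
Q = ΔU + W = -1240 J.

-1240 J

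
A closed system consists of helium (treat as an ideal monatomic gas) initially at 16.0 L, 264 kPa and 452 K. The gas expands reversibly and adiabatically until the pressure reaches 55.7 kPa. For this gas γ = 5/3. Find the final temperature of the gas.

243 K

Adiabatic: T₂/T₁ = (P₂/P₁)^((γ−1)/γ) ⇒ T₂ = 452×(0.211)^0.400 = 243 K; V₂ = 40.7 L.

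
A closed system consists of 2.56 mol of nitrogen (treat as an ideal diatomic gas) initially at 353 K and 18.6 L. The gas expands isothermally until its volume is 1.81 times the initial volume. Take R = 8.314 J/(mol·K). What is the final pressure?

223 kPa

P₁ = nRT₁/V₁ = 2.56×8.314×353/18.6 = 404 kPa.
Isothermal: T stays 353 K; PV = const ⇒ V₂ = 33.7 L, P₂ = 223 kPa.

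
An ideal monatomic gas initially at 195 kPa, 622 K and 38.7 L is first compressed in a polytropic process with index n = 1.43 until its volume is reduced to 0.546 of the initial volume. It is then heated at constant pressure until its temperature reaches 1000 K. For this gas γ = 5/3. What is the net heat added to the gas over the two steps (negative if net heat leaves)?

4010 J

n = P₁V₁/(RT₁) = 195×38.7/(8.314×622) = 1.46 mol.
Step 1 — Polytropic n=1.43: T₂ = T₁(V₁/V₂)^(n−1) = 622×(1.83)^0.43 = 807 K; P₂ = P₁(V₁/V₂)^n = 463 kPa.
W = (P₁V₁−P₂V₂)/(n−1) = (195×38.7−463×21.1)/0.43 = -5220 J.
ΔU = nCvΔT = 1.46×12.5×(807−622) = 3360 J.
Q = ΔU + W = -1850 J.
State after step 1: P = 463 kPa, V = 21.1 L, T = 807 K.
Step 2 — Isobaric: P stays 463 kPa; V/T = const ⇒ T₂ = 1000 K, V₂ = 26.2 L.
W = PΔV = 463×(26.2−21.1) kPa·L = 2340 J.
ΔU = nCvΔT = 1.46×12.5×(1000−807) = 3510 J.
Q = ΔU + W = nCpΔT = 5860 J.
Net over both steps: W = -2870 J, Q = 4010 J, ΔU = 6880 J.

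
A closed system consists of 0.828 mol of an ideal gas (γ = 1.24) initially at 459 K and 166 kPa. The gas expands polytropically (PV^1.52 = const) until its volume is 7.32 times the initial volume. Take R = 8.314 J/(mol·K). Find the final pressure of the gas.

8.05 kPa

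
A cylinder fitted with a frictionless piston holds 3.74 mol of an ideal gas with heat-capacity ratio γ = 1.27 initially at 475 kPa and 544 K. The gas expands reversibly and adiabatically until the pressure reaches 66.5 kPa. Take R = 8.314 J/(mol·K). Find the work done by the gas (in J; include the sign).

21400 J

V₁ = nRT₁/P₁ = 3.74×8.314×544/475 = 35.6 L.
Adiabatic: T₂/T₁ = (P₂/P₁)^((γ−1)/γ) ⇒ T₂ = 544×(0.140)^0.213 = 358 K; V₂ = 167 L.
ΔU = nCvΔT = 3.74×30.8×(358−544) = -21400 J.
Q = 0 for an adiabatic process, so W = −ΔU = 21400 J.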